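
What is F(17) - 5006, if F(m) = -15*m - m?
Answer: -5278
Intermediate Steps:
F(m) = -16*m
F(17) - 5006 = -16*17 - 5006 = -272 - 5006 = -5278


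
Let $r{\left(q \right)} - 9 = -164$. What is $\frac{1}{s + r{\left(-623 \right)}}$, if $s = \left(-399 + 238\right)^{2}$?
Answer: $\frac{1}{25766} \approx 3.8811 \cdot 10^{-5}$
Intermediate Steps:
$r{\left(q \right)} = -155$ ($r{\left(q \right)} = 9 - 164 = -155$)
$s = 25921$ ($s = \left(-161\right)^{2} = 25921$)
$\frac{1}{s + r{\left(-623 \right)}} = \frac{1}{25921 - 155} = \frac{1}{25766}$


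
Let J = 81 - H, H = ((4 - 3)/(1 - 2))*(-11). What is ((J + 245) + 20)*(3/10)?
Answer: 201/2 ≈ 100.50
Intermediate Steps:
H = 11 (H = (1/(-1))*(-11) = (1*(-1))*(-11) = -1*(-11) = 11)
J = 70 (J = 81 - 1*11 = 81 - 11 = 70)
((J + 245) + 20)*(3/10) = ((70 + 245) + 20)*(3/10) = (315 + 20)*(3*(⅒)) = 335*(3/10) = 201/2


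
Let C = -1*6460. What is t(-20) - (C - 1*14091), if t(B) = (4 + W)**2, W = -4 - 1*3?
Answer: 20560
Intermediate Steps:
W = -7 (W = -4 - 3 = -7)
C = -6460
t(B) = 9 (t(B) = (4 - 7)**2 = (-3)**2 = 9)
t(-20) - (C - 1*14091) = 9 - (-6460 - 1*14091) = 9 - (-6460 - 14091) = 9 - 1*(-20551) = 9 + 20551 = 20560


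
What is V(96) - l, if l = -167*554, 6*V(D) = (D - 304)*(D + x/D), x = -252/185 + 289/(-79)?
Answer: 46927380449/526140 ≈ 89192.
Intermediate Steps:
x = -73373/14615 (x = -252*1/185 + 289*(-1/79) = -252/185 - 289/79 = -73373/14615 ≈ -5.0204)
V(D) = (-304 + D)*(D - 73373/(14615*D))/6 (V(D) = ((D - 304)*(D - 73373/(14615*D)))/6 = ((-304 + D)*(D - 73373/(14615*D)))/6 = (-304 + D)*(D - 73373/(14615*D))/6)
l = -92518
V(96) - l = (1/87690)*(22305392 - 1*96*(73373 - 14615*96² + 4442960*96))/96 - 1*(-92518) = (1/87690)*(1/96)*(22305392 - 1*96*(73373 - 14615*9216 + 426524160)) + 92518 = (1/87690)*(1/96)*(22305392 - 1*96*(73373 - 134691840 + 426524160)) + 92518 = (1/87690)*(1/96)*(22305392 - 1*96*291905693) + 92518 = (1/87690)*(1/96)*(22305392 - 28022946528) + 92518 = (1/87690)*(1/96)*(-28000641136) + 92518 = -1750040071/526140 + 92518 = 46927380449/526140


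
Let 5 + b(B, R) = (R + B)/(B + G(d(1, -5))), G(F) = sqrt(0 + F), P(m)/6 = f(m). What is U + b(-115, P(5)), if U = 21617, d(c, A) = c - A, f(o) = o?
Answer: 285698803/13219 + 85*sqrt(6)/13219 ≈ 21613.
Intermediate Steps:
P(m) = 6*m
G(F) = sqrt(F)
b(B, R) = -5 + (B + R)/(B + sqrt(6)) (b(B, R) = -5 + (R + B)/(B + sqrt(1 - 1*(-5))) = -5 + (B + R)/(B + sqrt(1 + 5)) = -5 + (B + R)/(B + sqrt(6)))
U + b(-115, P(5)) = 21617 + (6*5 - 5*sqrt(6) - 4*(-115))/(-115 + sqrt(6)) = 21617 + (30 - 5*sqrt(6) + 460)/(-115 + sqrt(6)) = 21617 + (490 - 5*sqrt(6))/(-115 + sqrt(6))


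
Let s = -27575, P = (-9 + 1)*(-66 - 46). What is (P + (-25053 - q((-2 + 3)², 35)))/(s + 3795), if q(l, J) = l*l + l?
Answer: 24159/23780 ≈ 1.0159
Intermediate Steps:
q(l, J) = l + l² (q(l, J) = l² + l = l + l²)
P = 896 (P = -8*(-112) = 896)
(P + (-25053 - q((-2 + 3)², 35)))/(s + 3795) = (896 + (-25053 - (-2 + 3)²*(1 + (-2 + 3)²)))/(-27575 + 3795) = (896 + (-25053 - 1²*(1 + 1²)))/(-23780) = (896 + (-25053 - (1 + 1)))*(-1/23780) = (896 + (-25053 - 2))*(-1/23780) = (896 - 25055)*(-1/23780) = -24159*(-1/23780) = 24159/23780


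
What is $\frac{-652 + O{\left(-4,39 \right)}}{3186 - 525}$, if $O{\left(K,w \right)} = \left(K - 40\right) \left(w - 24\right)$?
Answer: $- \frac{1312}{2661} \approx -0.49305$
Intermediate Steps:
$O{\left(K,w \right)} = \left(-40 + K\right) \left(-24 + w\right)$
$\frac{-652 + O{\left(-4,39 \right)}}{3186 - 525} = \frac{-652 - 660}{3186 - 525} = \frac{-652 + \left(960 - 1560 + 96 - 156\right)}{2661} = \left(-652 - 660\right) \frac{1}{2661} = \left(-1312\right) \frac{1}{2661} = - \frac{1312}{2661}$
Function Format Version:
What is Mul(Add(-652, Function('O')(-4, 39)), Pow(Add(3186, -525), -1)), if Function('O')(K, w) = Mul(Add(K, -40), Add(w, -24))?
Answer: Rational(-1312, 2661) ≈ -0.49305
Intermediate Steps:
Function('O')(K, w) = Mul(Add(-40, K), Add(-24, w))
Mul(Add(-652, Function('O')(-4, 39)), Pow(Add(3186, -525), -1)) = Mul(Add(-652, Add(960, Mul(-40, 39), Mul(-24, -4), Mul(-4, 39))), Pow(Add(3186, -525), -1)) = Mul(Add(-652, Add(960, -1560, 96, -156)), Pow(2661, -1)) = Mul(Add(-652, -660), Rational(1, 2661)) = Mul(-1312, Rational(1, 2661)) = Rational(-1312, 2661)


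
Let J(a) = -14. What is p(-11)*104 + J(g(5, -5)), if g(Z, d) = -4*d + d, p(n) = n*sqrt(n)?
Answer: -14 - 1144*I*sqrt(11) ≈ -14.0 - 3794.2*I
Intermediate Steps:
p(n) = n**(3/2)
g(Z, d) = -3*d
p(-11)*104 + J(g(5, -5)) = (-11)**(3/2)*104 - 14 = -11*I*sqrt(11)*104 - 14 = -1144*I*sqrt(11) - 14 = -14 - 1144*I*sqrt(11)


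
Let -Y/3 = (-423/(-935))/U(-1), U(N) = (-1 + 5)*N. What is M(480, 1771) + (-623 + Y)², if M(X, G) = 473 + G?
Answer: 5454469394401/13987600 ≈ 3.8995e+5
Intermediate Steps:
U(N) = 4*N
Y = 1269/3740 (Y = -3*(-423/(-935))/(4*(-1)) = -3*(-423*(-1/935))/(-4) = -1269*(-1)/(935*4) = -3*(-423/3740) = 1269/3740 ≈ 0.33930)
M(480, 1771) + (-623 + Y)² = (473 + 1771) + (-623 + 1269/3740)² = 2244 + (-2328751/3740)² = 2244 + 5423081220001/13987600 = 5454469394401/13987600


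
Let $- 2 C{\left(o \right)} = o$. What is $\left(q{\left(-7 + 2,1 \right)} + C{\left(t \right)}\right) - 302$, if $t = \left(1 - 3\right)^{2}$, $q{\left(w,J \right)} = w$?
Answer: $-309$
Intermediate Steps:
$t = 4$ ($t = \left(-2\right)^{2} = 4$)
$C{\left(o \right)} = - \frac{o}{2}$
$\left(q{\left(-7 + 2,1 \right)} + C{\left(t \right)}\right) - 302 = \left(\left(-7 + 2\right) - 2\right) - 302 = \left(-5 - 2\right) - 302 = -7 - 302 = -309$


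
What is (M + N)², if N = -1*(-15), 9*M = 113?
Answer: 61504/81 ≈ 759.31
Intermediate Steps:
M = 113/9 (M = (⅑)*113 = 113/9 ≈ 12.556)
N = 15
(M + N)² = (113/9 + 15)² = (248/9)² = 61504/81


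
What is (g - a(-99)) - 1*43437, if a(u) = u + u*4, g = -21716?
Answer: -64658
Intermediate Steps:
a(u) = 5*u (a(u) = u + 4*u = 5*u)
(g - a(-99)) - 1*43437 = (-21716 - 5*(-99)) - 1*43437 = (-21716 - 1*(-495)) - 43437 = (-21716 + 495) - 43437 = -21221 - 43437 = -64658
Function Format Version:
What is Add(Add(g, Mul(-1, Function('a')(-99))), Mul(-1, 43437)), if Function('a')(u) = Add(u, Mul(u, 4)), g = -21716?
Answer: -64658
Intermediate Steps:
Function('a')(u) = Mul(5, u) (Function('a')(u) = Add(u, Mul(4, u)) = Mul(5, u))
Add(Add(g, Mul(-1, Function('a')(-99))), Mul(-1, 43437)) = Add(Add(-21716, Mul(-1, Mul(5, -99))), Mul(-1, 43437)) = Add(Add(-21716, Mul(-1, -495)), -43437) = Add(Add(-21716, 495), -43437) = Add(-21221, -43437) = -64658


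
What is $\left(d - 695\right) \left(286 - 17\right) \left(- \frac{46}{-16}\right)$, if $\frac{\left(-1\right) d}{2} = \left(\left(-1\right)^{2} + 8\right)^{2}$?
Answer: $- \frac{5302259}{8} \approx -6.6278 \cdot 10^{5}$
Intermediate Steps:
$d = -162$ ($d = - 2 \left(\left(-1\right)^{2} + 8\right)^{2} = - 2 \left(1 + 8\right)^{2} = - 2 \cdot 9^{2} = \left(-2\right) 81 = -162$)
$\left(d - 695\right) \left(286 - 17\right) \left(- \frac{46}{-16}\right) = \left(-162 - 695\right) \left(286 - 17\right) \left(- \frac{46}{-16}\right) = \left(-857\right) 269 \left(\left(-46\right) \left(- \frac{1}{16}\right)\right) = \left(-230533\right) \frac{23}{8} = - \frac{5302259}{8}$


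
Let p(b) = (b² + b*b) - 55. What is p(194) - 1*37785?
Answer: 37432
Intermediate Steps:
p(b) = -55 + 2*b² (p(b) = (b² + b²) - 55 = 2*b² - 55 = -55 + 2*b²)
p(194) - 1*37785 = (-55 + 2*194²) - 1*37785 = (-55 + 2*37636) - 37785 = (-55 + 75272) - 37785 = 75217 - 37785 = 37432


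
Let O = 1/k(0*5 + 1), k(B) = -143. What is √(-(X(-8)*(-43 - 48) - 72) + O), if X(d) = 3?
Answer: √7054762/143 ≈ 18.574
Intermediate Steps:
O = -1/143 (O = 1/(-143) = -1/143 ≈ -0.0069930)
√(-(X(-8)*(-43 - 48) - 72) + O) = √(-(3*(-43 - 48) - 72) - 1/143) = √(-(3*(-91) - 72) - 1/143) = √(-(-273 - 72) - 1/143) = √(-1*(-345) - 1/143) = √(345 - 1/143) = √(49334/143) = √7054762/143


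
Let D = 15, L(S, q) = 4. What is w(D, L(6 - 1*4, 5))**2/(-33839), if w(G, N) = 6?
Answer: -36/33839 ≈ -0.0010639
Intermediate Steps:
w(D, L(6 - 1*4, 5))**2/(-33839) = 6**2/(-33839) = 36*(-1/33839) = -36/33839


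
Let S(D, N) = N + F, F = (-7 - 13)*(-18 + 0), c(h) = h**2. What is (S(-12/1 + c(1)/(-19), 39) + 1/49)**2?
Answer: 382280704/2401 ≈ 1.5922e+5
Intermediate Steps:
F = 360 (F = -20*(-18) = 360)
S(D, N) = 360 + N (S(D, N) = N + 360 = 360 + N)
(S(-12/1 + c(1)/(-19), 39) + 1/49)**2 = ((360 + 39) + 1/49)**2 = (399 + 1/49)**2 = (19552/49)**2 = 382280704/2401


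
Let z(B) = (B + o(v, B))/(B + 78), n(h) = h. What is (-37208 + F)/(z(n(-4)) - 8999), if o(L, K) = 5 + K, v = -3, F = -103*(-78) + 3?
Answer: 2158654/665929 ≈ 3.2416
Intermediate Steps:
F = 8037 (F = 8034 + 3 = 8037)
z(B) = (5 + 2*B)/(78 + B) (z(B) = (B + (5 + B))/(B + 78) = (5 + 2*B)/(78 + B))
(-37208 + F)/(z(n(-4)) - 8999) = (-37208 + 8037)/((5 + 2*(-4))/(78 - 4) - 8999) = -29171/((5 - 8)/74 - 8999) = -29171/((1/74)*(-3) - 8999) = -29171/(-3/74 - 8999) = -29171/(-665929/74) = -29171*(-74/665929) = 2158654/665929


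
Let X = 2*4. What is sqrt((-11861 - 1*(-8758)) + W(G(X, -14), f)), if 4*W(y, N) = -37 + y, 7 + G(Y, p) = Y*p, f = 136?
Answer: I*sqrt(3142) ≈ 56.054*I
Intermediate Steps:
X = 8
G(Y, p) = -7 + Y*p
W(y, N) = -37/4 + y/4 (W(y, N) = (-37 + y)/4 = -37/4 + y/4)
sqrt((-11861 - 1*(-8758)) + W(G(X, -14), f)) = sqrt((-11861 - 1*(-8758)) + (-37/4 + (-7 + 8*(-14))/4)) = sqrt((-11861 + 8758) + (-37/4 + (-7 - 112)/4)) = sqrt(-3103 + (-37/4 + (1/4)*(-119))) = sqrt(-3103 + (-37/4 - 119/4)) = sqrt(-3103 - 39) = sqrt(-3142) = I*sqrt(3142)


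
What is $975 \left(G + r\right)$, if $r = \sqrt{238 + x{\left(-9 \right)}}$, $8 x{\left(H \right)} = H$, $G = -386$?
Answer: $-376350 + \frac{975 \sqrt{3790}}{4} \approx -3.6134 \cdot 10^{5}$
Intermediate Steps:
$x{\left(H \right)} = \frac{H}{8}$
$r = \frac{\sqrt{3790}}{4}$ ($r = \sqrt{238 + \frac{1}{8} \left(-9\right)} = \sqrt{238 - \frac{9}{8}} = \sqrt{\frac{1895}{8}} = \frac{\sqrt{3790}}{4} \approx 15.391$)
$975 \left(G + r\right) = 975 \left(-386 + \frac{\sqrt{3790}}{4}\right) = -376350 + \frac{975 \sqrt{3790}}{4}$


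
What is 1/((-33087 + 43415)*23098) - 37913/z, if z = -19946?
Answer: 4522189553709/2379120424112 ≈ 1.9008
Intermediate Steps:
1/((-33087 + 43415)*23098) - 37913/z = 1/((-33087 + 43415)*23098) - 37913/(-19946) = (1/23098)/10328 - 37913*(-1/19946) = (1/10328)*(1/23098) + 37913/19946 = 1/238556144 + 37913/19946 = 4522189553709/2379120424112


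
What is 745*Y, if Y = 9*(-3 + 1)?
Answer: -13410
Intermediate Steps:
Y = -18 (Y = 9*(-2) = -18)
745*Y = 745*(-18) = -13410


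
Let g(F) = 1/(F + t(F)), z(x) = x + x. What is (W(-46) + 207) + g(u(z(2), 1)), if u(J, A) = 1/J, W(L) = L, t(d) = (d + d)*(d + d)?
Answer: 163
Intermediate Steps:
z(x) = 2*x
t(d) = 4*d² (t(d) = (2*d)*(2*d) = 4*d²)
g(F) = 1/(F + 4*F²)
(W(-46) + 207) + g(u(z(2), 1)) = (-46 + 207) + 1/((1/(2*2))*(1 + 4/((2*2)))) = 161 + 1/((1/4)*(1 + 4/4)) = 161 + 1/((¼)*(1 + 4*(¼))) = 161 + 4/(1 + 1) = 161 + 4/2 = 161 + 4*(½) = 161 + 2 = 163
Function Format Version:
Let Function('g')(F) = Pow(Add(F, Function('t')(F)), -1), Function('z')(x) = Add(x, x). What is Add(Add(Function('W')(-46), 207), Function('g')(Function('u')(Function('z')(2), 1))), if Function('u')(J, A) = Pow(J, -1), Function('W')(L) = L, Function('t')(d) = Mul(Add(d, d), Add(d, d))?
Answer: 163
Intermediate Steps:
Function('z')(x) = Mul(2, x)
Function('t')(d) = Mul(4, Pow(d, 2)) (Function('t')(d) = Mul(Mul(2, d), Mul(2, d)) = Mul(4, Pow(d, 2)))
Function('g')(F) = Pow(Add(F, Mul(4, Pow(F, 2))), -1)
Add(Add(Function('W')(-46), 207), Function('g')(Function('u')(Function('z')(2), 1))) = Add(Add(-46, 207), Mul(Pow(Pow(Mul(2, 2), -1), -1), Pow(Add(1, Mul(4, Pow(Mul(2, 2), -1))), -1))) = Add(161, Mul(Pow(Pow(4, -1), -1), Pow(Add(1, Mul(4, Pow(4, -1))), -1))) = Add(161, Mul(Pow(Rational(1, 4), -1), Pow(Add(1, Mul(4, Rational(1, 4))), -1))) = Add(161, Mul(4, Pow(Add(1, 1), -1))) = Add(161, Mul(4, Pow(2, -1))) = Add(161, Mul(4, Rational(1, 2))) = Add(161, 2) = 163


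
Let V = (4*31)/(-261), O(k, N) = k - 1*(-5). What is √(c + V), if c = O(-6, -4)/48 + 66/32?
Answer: √189718/348 ≈ 1.2516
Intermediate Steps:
O(k, N) = 5 + k (O(k, N) = k + 5 = 5 + k)
V = -124/261 (V = 124*(-1/261) = -124/261 ≈ -0.47510)
c = 49/24 (c = (5 - 6)/48 + 66/32 = -1*1/48 + 66*(1/32) = -1/48 + 33/16 = 49/24 ≈ 2.0417)
√(c + V) = √(49/24 - 124/261) = √(3271/2088) = √189718/348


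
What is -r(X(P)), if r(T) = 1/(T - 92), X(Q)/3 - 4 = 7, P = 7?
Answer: 1/59 ≈ 0.016949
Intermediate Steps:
X(Q) = 33 (X(Q) = 12 + 3*7 = 12 + 21 = 33)
r(T) = 1/(-92 + T)
-r(X(P)) = -1/(-92 + 33) = -1/(-59) = -1*(-1/59) = 1/59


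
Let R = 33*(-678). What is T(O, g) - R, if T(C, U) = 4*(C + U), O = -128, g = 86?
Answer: 22206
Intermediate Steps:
T(C, U) = 4*C + 4*U
R = -22374
T(O, g) - R = (4*(-128) + 4*86) - 1*(-22374) = (-512 + 344) + 22374 = -168 + 22374 = 22206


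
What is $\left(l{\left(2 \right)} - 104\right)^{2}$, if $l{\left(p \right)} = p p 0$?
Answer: $10816$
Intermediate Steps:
$l{\left(p \right)} = 0$ ($l{\left(p \right)} = p^{2} \cdot 0 = 0$)
$\left(l{\left(2 \right)} - 104\right)^{2} = \left(0 - 104\right)^{2} = \left(-104\right)^{2} = 10816$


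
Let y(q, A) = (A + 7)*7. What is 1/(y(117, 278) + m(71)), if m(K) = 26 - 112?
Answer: 1/1909 ≈ 0.00052383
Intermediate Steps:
m(K) = -86
y(q, A) = 49 + 7*A (y(q, A) = (7 + A)*7 = 49 + 7*A)
1/(y(117, 278) + m(71)) = 1/((49 + 7*278) - 86) = 1/((49 + 1946) - 86) = 1/(1995 - 86) = 1/1909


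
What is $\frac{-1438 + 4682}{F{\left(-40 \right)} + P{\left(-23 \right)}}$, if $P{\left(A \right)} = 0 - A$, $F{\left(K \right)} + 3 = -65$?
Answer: $- \frac{3244}{45} \approx -72.089$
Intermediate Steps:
$F{\left(K \right)} = -68$ ($F{\left(K \right)} = -3 - 65 = -68$)
$P{\left(A \right)} = - A$
$\frac{-1438 + 4682}{F{\left(-40 \right)} + P{\left(-23 \right)}} = \frac{-1438 + 4682}{-68 - -23} = \frac{3244}{-68 + 23} = \frac{3244}{-45} = 3244 \left(- \frac{1}{45}\right) = - \frac{3244}{45}$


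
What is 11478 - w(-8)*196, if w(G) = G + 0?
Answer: 13046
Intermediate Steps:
w(G) = G
11478 - w(-8)*196 = 11478 - (-8)*196 = 11478 - 1*(-1568) = 11478 + 1568 = 13046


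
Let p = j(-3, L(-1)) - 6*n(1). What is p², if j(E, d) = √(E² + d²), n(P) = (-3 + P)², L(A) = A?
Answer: (24 - √10)² ≈ 434.21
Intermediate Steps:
p = -24 + √10 (p = √((-3)² + (-1)²) - 6*(-3 + 1)² = √(9 + 1) - 6*(-2)² = √10 - 6*4 = √10 - 24 = -24 + √10 ≈ -20.838)
p² = (-24 + √10)²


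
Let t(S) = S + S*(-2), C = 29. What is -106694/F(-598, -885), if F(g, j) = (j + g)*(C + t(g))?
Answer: 106694/929841 ≈ 0.11474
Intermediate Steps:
t(S) = -S (t(S) = S - 2*S = -S)
F(g, j) = (29 - g)*(g + j) (F(g, j) = (j + g)*(29 - g) = (g + j)*(29 - g) = (29 - g)*(g + j))
-106694/F(-598, -885) = -106694/(-1*(-598)**2 + 29*(-598) + 29*(-885) - 1*(-598)*(-885)) = -106694/(-1*357604 - 17342 - 25665 - 529230) = -106694/(-357604 - 17342 - 25665 - 529230) = -106694/(-929841) = -106694*(-1/929841) = 106694/929841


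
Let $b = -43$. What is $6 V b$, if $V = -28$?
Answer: $7224$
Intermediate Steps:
$6 V b = 6 \left(-28\right) \left(-43\right) = \left(-168\right) \left(-43\right) = 7224$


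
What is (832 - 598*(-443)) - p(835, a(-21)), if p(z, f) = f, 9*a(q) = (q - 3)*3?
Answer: 265754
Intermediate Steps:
a(q) = -1 + q/3 (a(q) = ((q - 3)*3)/9 = ((-3 + q)*3)/9 = (-9 + 3*q)/9 = -1 + q/3)
(832 - 598*(-443)) - p(835, a(-21)) = (832 - 598*(-443)) - (-1 + (⅓)*(-21)) = (832 + 264914) - (-1 - 7) = 265746 - 1*(-8) = 265746 + 8 = 265754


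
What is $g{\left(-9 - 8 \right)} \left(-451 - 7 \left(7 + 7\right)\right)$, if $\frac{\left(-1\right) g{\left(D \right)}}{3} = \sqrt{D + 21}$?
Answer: $3294$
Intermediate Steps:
$g{\left(D \right)} = - 3 \sqrt{21 + D}$ ($g{\left(D \right)} = - 3 \sqrt{D + 21} = - 3 \sqrt{21 + D}$)
$g{\left(-9 - 8 \right)} \left(-451 - 7 \left(7 + 7\right)\right) = - 3 \sqrt{21 - 17} \left(-451 - 7 \left(7 + 7\right)\right) = - 3 \sqrt{21 - 17} \left(-451 - 98\right) = - 3 \sqrt{4} \left(-451 - 98\right) = \left(-3\right) 2 \left(-549\right) = \left(-6\right) \left(-549\right) = 3294$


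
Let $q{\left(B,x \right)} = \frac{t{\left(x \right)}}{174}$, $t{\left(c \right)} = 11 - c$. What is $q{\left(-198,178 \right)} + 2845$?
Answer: $\frac{494863}{174} \approx 2844.0$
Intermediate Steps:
$q{\left(B,x \right)} = \frac{11}{174} - \frac{x}{174}$ ($q{\left(B,x \right)} = \frac{11 - x}{174} = \left(11 - x\right) \frac{1}{174} = \frac{11}{174} - \frac{x}{174}$)
$q{\left(-198,178 \right)} + 2845 = \left(\frac{11}{174} - \frac{89}{87}\right) + 2845 = - \frac{167}{174} + 2845 = \frac{494863}{174}$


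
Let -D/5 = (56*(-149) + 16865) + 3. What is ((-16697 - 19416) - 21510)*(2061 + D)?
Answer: 2337131257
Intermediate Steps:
D = -42620 (D = -5*((56*(-149) + 16865) + 3) = -5*((-8344 + 16865) + 3) = -5*(8521 + 3) = -5*8524 = -42620)
((-16697 - 19416) - 21510)*(2061 + D) = ((-16697 - 19416) - 21510)*(2061 - 42620) = (-36113 - 21510)*(-40559) = -57623*(-40559) = 2337131257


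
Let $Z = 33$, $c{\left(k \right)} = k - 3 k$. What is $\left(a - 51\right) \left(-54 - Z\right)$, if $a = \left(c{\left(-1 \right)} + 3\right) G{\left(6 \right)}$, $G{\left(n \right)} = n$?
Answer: $1827$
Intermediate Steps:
$c{\left(k \right)} = - 2 k$
$a = 30$ ($a = \left(\left(-2\right) \left(-1\right) + 3\right) 6 = \left(2 + 3\right) 6 = 5 \cdot 6 = 30$)
$\left(a - 51\right) \left(-54 - Z\right) = \left(30 - 51\right) \left(-54 - 33\right) = - 21 \left(-54 - 33\right) = \left(-21\right) \left(-87\right) = 1827$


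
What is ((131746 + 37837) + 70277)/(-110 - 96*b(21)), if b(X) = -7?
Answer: 119930/281 ≈ 426.80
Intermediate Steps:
((131746 + 37837) + 70277)/(-110 - 96*b(21)) = ((131746 + 37837) + 70277)/(-110 - 96*(-7)) = (169583 + 70277)/(-110 + 672) = 239860/562 = 239860*(1/562) = 119930/281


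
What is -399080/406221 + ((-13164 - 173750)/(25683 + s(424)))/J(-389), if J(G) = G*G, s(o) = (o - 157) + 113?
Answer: -23492526100102/23911739729049 ≈ -0.98247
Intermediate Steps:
s(o) = -44 + o (s(o) = (-157 + o) + 113 = -44 + o)
J(G) = G²
-399080/406221 + ((-13164 - 173750)/(25683 + s(424)))/J(-389) = -399080/406221 + ((-13164 - 173750)/(25683 + (-44 + 424)))/((-389)²) = -399080*1/406221 - 186914/(25683 + 380)/151321 = -399080/406221 - 186914/26063*(1/151321) = -399080/406221 - 186914*1/26063*(1/151321) = -399080/406221 - 186914/26063*1/151321 = -399080/406221 - 186914/3943879223 = -23492526100102/23911739729049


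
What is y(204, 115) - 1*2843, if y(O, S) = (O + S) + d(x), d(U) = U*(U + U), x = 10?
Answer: -2324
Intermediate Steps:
d(U) = 2*U² (d(U) = U*(2*U) = 2*U²)
y(O, S) = 200 + O + S (y(O, S) = (O + S) + 2*10² = (O + S) + 2*100 = (O + S) + 200 = 200 + O + S)
y(204, 115) - 1*2843 = (200 + 204 + 115) - 1*2843 = 519 - 2843 = -2324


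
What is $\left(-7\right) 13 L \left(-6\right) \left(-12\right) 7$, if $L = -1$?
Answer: $45864$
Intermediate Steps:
$\left(-7\right) 13 L \left(-6\right) \left(-12\right) 7 = \left(-7\right) 13 \left(-1\right) \left(-6\right) \left(-12\right) 7 = \left(-91\right) \left(-1\right) 72 \cdot 7 = 91 \cdot 504 = 45864$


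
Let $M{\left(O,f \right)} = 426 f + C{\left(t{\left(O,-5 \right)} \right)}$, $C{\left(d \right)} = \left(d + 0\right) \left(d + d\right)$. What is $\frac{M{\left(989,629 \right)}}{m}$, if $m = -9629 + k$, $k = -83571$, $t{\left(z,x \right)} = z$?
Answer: $- \frac{556049}{23300} \approx -23.865$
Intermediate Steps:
$C{\left(d \right)} = 2 d^{2}$ ($C{\left(d \right)} = d 2 d = 2 d^{2}$)
$M{\left(O,f \right)} = 2 O^{2} + 426 f$ ($M{\left(O,f \right)} = 426 f + 2 O^{2} = 2 O^{2} + 426 f$)
$m = -93200$ ($m = -9629 - 83571 = -93200$)
$\frac{M{\left(989,629 \right)}}{m} = \frac{2 \cdot 989^{2} + 426 \cdot 629}{-93200} = \left(2 \cdot 978121 + 267954\right) \left(- \frac{1}{93200}\right) = \left(1956242 + 267954\right) \left(- \frac{1}{93200}\right) = 2224196 \left(- \frac{1}{93200}\right) = - \frac{556049}{23300}$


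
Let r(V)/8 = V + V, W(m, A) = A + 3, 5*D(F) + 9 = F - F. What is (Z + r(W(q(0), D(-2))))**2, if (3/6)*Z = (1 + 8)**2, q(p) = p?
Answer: 820836/25 ≈ 32833.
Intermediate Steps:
D(F) = -9/5 (D(F) = -9/5 + (F - F)/5 = -9/5 + (1/5)*0 = -9/5 + 0 = -9/5)
W(m, A) = 3 + A
r(V) = 16*V (r(V) = 8*(V + V) = 8*(2*V) = 16*V)
Z = 162 (Z = 2*(1 + 8)**2 = 2*9**2 = 2*81 = 162)
(Z + r(W(q(0), D(-2))))**2 = (162 + 16*(3 - 9/5))**2 = (162 + 16*(6/5))**2 = (162 + 96/5)**2 = (906/5)**2 = 820836/25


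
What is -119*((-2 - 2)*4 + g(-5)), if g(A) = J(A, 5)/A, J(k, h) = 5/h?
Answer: 9639/5 ≈ 1927.8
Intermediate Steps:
g(A) = 1/A (g(A) = (5/5)/A = (5*(⅕))/A = 1/A)
-119*((-2 - 2)*4 + g(-5)) = -119*((-2 - 2)*4 + 1/(-5)) = -119*(-4*4 - ⅕) = -119*(-16 - ⅕) = -119*(-81/5) = 9639/5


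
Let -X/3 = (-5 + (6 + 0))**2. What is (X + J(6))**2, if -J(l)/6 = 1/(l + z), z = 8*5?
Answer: 5184/529 ≈ 9.7996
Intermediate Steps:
X = -3 (X = -3*(-5 + (6 + 0))**2 = -3*(-5 + 6)**2 = -3*1**2 = -3*1 = -3)
z = 40
J(l) = -6/(40 + l) (J(l) = -6/(l + 40) = -6/(40 + l))
(X + J(6))**2 = (-3 - 6/(40 + 6))**2 = (-3 - 6/46)**2 = (-3 - 6*1/46)**2 = (-3 - 3/23)**2 = (-72/23)**2 = 5184/529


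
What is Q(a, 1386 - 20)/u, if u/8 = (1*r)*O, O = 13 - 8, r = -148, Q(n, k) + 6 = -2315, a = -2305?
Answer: 2321/5920 ≈ 0.39206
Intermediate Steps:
Q(n, k) = -2321 (Q(n, k) = -6 - 2315 = -2321)
O = 5
u = -5920 (u = 8*((1*(-148))*5) = 8*(-148*5) = 8*(-740) = -5920)
Q(a, 1386 - 20)/u = -2321/(-5920) = -2321*(-1/5920) = 2321/5920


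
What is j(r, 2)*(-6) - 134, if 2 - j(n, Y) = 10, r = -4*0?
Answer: -86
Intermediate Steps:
r = 0
j(n, Y) = -8 (j(n, Y) = 2 - 1*10 = 2 - 10 = -8)
j(r, 2)*(-6) - 134 = -8*(-6) - 134 = 48 - 134 = -86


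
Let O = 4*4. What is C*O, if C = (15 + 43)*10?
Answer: 9280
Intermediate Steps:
O = 16
C = 580 (C = 58*10 = 580)
C*O = 580*16 = 9280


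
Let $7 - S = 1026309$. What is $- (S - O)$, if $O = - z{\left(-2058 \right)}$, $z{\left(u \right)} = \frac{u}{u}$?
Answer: $1026301$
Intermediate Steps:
$z{\left(u \right)} = 1$
$S = -1026302$ ($S = 7 - 1026309 = -1026302$)
$O = -1$ ($O = \left(-1\right) 1 = -1$)
$- (S - O) = - (-1026302 - -1) = - (-1026302 + 1) = \left(-1\right) \left(-1026301\right) = 1026301$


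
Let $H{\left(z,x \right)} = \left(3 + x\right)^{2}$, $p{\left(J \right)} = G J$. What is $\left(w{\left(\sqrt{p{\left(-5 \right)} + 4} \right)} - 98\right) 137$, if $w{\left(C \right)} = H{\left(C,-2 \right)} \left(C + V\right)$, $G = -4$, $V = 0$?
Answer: $-13426 + 274 \sqrt{6} \approx -12755.0$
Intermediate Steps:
$p{\left(J \right)} = - 4 J$
$w{\left(C \right)} = C$ ($w{\left(C \right)} = \left(3 - 2\right)^{2} \left(C + 0\right) = 1^{2} C = 1 C = C$)
$\left(w{\left(\sqrt{p{\left(-5 \right)} + 4} \right)} - 98\right) 137 = \left(\sqrt{\left(-4\right) \left(-5\right) + 4} - 98\right) 137 = \left(\sqrt{20 + 4} - 98\right) 137 = \left(\sqrt{24} - 98\right) 137 = \left(2 \sqrt{6} - 98\right) 137 = \left(-98 + 2 \sqrt{6}\right) 137 = -13426 + 274 \sqrt{6}$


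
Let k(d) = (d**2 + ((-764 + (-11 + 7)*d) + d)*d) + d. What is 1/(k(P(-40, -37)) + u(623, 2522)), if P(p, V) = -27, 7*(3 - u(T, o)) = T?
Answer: 1/19057 ≈ 5.2474e-5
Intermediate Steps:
u(T, o) = 3 - T/7
k(d) = d + d**2 + d*(-764 - 3*d) (k(d) = (d**2 + ((-764 - 4*d) + d)*d) + d = (d**2 + (-764 - 3*d)*d) + d = (d**2 + d*(-764 - 3*d)) + d = d + d**2 + d*(-764 - 3*d))
1/(k(P(-40, -37)) + u(623, 2522)) = 1/(-1*(-27)*(763 + 2*(-27)) + (3 - 1/7*623)) = 1/(-1*(-27)*(763 - 54) + (3 - 89)) = 1/(-1*(-27)*709 - 86) = 1/(19143 - 86) = 1/19057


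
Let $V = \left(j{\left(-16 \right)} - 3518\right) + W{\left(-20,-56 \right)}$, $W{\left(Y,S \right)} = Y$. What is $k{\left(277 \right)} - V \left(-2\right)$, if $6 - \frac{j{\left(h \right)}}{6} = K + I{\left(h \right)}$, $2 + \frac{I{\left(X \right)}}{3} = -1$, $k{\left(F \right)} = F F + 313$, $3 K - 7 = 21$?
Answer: $70034$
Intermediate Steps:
$K = \frac{28}{3}$ ($K = \frac{7}{3} + \frac{1}{3} \cdot 21 = \frac{7}{3} + 7 = \frac{28}{3} \approx 9.3333$)
$k{\left(F \right)} = 313 + F^{2}$ ($k{\left(F \right)} = F^{2} + 313 = 313 + F^{2}$)
$I{\left(X \right)} = -9$ ($I{\left(X \right)} = -6 + 3 \left(-1\right) = -6 - 3 = -9$)
$j{\left(h \right)} = 34$ ($j{\left(h \right)} = 36 - 6 \left(\frac{28}{3} - 9\right) = 36 - 2 = 34$)
$V = -3504$ ($V = \left(34 - 3518\right) - 20 = -3484 - 20 = -3504$)
$k{\left(277 \right)} - V \left(-2\right) = \left(313 + 277^{2}\right) - \left(-3504\right) \left(-2\right) = \left(313 + 76729\right) - 7008 = 77042 - 7008 = 70034$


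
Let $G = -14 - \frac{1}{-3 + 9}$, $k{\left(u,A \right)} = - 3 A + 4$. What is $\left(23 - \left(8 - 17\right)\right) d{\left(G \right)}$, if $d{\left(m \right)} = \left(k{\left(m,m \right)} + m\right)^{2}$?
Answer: $\frac{301088}{9} \approx 33454.0$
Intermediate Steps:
$k{\left(u,A \right)} = 4 - 3 A$
$G = - \frac{85}{6}$ ($G = -14 - \frac{1}{6} = - \frac{85}{6} \approx -14.167$)
$d{\left(m \right)} = \left(4 - 2 m\right)^{2}$ ($d{\left(m \right)} = \left(\left(4 - 3 m\right) + m\right)^{2} = \left(4 - 2 m\right)^{2}$)
$\left(23 - \left(8 - 17\right)\right) d{\left(G \right)} = \left(23 - \left(8 - 17\right)\right) 4 \left(-2 - \frac{85}{6}\right)^{2} = \left(23 - -9\right) 4 \left(- \frac{97}{6}\right)^{2} = \left(23 + 9\right) 4 \cdot \frac{9409}{36} = 32 \cdot \frac{9409}{9} = \frac{301088}{9}$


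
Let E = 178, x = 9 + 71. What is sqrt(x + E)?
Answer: sqrt(258) ≈ 16.062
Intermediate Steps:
x = 80
sqrt(x + E) = sqrt(80 + 178) = sqrt(258)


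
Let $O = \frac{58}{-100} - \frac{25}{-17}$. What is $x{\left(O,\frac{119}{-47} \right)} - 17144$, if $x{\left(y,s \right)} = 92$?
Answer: $-17052$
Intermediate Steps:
$O = \frac{757}{850}$ ($O = 58 \left(- \frac{1}{100}\right) - - \frac{25}{17} = - \frac{29}{50} + \frac{25}{17} = \frac{757}{850} \approx 0.89059$)
$x{\left(O,\frac{119}{-47} \right)} - 17144 = 92 - 17144 = -17052$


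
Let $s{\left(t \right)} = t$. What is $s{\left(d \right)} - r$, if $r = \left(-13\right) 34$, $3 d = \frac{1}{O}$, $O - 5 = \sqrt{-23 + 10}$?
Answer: $\frac{50393}{114} - \frac{i \sqrt{13}}{114} \approx 442.04 - 0.031628 i$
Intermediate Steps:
$O = 5 + i \sqrt{13}$ ($O = 5 + \sqrt{-23 + 10} = 5 + \sqrt{-13} = 5 + i \sqrt{13} \approx 5.0 + 3.6056 i$)
$d = \frac{1}{3 \left(5 + i \sqrt{13}\right)} \approx 0.04386 - 0.031628 i$
$r = -442$
$s{\left(d \right)} - r = \left(\frac{5}{114} - \frac{i \sqrt{13}}{114}\right) - -442 = \left(\frac{5}{114} - \frac{i \sqrt{13}}{114}\right) + 442 = \frac{50393}{114} - \frac{i \sqrt{13}}{114}$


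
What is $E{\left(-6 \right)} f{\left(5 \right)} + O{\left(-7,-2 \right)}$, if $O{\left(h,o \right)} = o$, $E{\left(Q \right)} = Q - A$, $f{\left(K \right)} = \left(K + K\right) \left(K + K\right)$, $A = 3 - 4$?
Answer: $-502$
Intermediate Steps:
$A = -1$ ($A = 3 - 4 = -1$)
$f{\left(K \right)} = 4 K^{2}$ ($f{\left(K \right)} = 2 K 2 K = 4 K^{2}$)
$E{\left(Q \right)} = 1 + Q$ ($E{\left(Q \right)} = Q - -1 = Q + 1 = 1 + Q$)
$E{\left(-6 \right)} f{\left(5 \right)} + O{\left(-7,-2 \right)} = \left(1 - 6\right) 4 \cdot 5^{2} - 2 = - 5 \cdot 4 \cdot 25 - 2 = \left(-5\right) 100 - 2 = -500 - 2 = -502$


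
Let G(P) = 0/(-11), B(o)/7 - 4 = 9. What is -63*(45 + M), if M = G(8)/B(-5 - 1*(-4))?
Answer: -2835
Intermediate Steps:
B(o) = 91 (B(o) = 28 + 7*9 = 28 + 63 = 91)
G(P) = 0 (G(P) = 0*(-1/11) = 0)
M = 0 (M = 0/91 = 0*(1/91) = 0)
-63*(45 + M) = -63*(45 + 0) = -63*45 = -2835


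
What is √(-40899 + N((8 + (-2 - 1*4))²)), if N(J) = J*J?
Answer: I*√40883 ≈ 202.2*I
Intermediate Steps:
N(J) = J²
√(-40899 + N((8 + (-2 - 1*4))²)) = √(-40899 + ((8 + (-2 - 1*4))²)²) = √(-40899 + ((8 + (-2 - 4))²)²) = √(-40899 + ((8 - 6)²)²) = √(-40899 + (2²)²) = √(-40899 + 4²) = √(-40899 + 16) = √(-40883) = I*√40883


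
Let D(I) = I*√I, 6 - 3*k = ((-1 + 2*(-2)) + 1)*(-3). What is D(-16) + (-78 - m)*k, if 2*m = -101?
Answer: 55 - 64*I ≈ 55.0 - 64.0*I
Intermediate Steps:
m = -101/2 (m = (½)*(-101) = -101/2 ≈ -50.500)
k = -2 (k = 2 - ((-1 + 2*(-2)) + 1)*(-3)/3 = 2 - ((-1 - 4) + 1)*(-3)/3 = 2 - (-5 + 1)*(-3)/3 = 2 - (-4)*(-3)/3 = 2 - ⅓*12 = 2 - 4 = -2)
D(I) = I^(3/2)
D(-16) + (-78 - m)*k = (-16)^(3/2) + (-78 - 1*(-101/2))*(-2) = -64*I + (-78 + 101/2)*(-2) = -64*I - 55/2*(-2) = -64*I + 55 = 55 - 64*I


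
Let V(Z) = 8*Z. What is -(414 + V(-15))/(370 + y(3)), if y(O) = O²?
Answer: -294/379 ≈ -0.77573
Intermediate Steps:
-(414 + V(-15))/(370 + y(3)) = -(414 + 8*(-15))/(370 + 3²) = -(414 - 120)/(370 + 9) = -294/379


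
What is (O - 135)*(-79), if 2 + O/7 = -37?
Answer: 32232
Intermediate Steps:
O = -273 (O = -14 + 7*(-37) = -14 - 259 = -273)
(O - 135)*(-79) = (-273 - 135)*(-79) = -408*(-79) = 32232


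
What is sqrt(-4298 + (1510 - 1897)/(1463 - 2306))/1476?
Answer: I*sqrt(339338129)/414756 ≈ 0.044414*I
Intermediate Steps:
sqrt(-4298 + (1510 - 1897)/(1463 - 2306))/1476 = sqrt(-4298 - 387/(-843))*(1/1476) = sqrt(-4298 - 387*(-1/843))*(1/1476) = sqrt(-4298 + 129/281)*(1/1476) = sqrt(-1207609/281)*(1/1476) = (I*sqrt(339338129)/281)*(1/1476) = I*sqrt(339338129)/414756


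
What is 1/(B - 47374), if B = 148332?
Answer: 1/100958 ≈ 9.9051e-6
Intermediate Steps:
1/(B - 47374) = 1/(148332 - 47374) = 1/100958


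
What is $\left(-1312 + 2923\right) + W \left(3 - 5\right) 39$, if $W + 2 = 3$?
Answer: $1533$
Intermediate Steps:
$W = 1$ ($W = -2 + 3 = 1$)
$\left(-1312 + 2923\right) + W \left(3 - 5\right) 39 = \left(-1312 + 2923\right) + 1 \left(3 - 5\right) 39 = 1611 + 1 \left(-2\right) 39 = 1611 - 78 = 1533$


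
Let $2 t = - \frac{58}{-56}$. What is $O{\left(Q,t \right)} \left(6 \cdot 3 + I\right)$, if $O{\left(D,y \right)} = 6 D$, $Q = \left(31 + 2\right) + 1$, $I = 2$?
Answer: $4080$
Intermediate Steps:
$t = \frac{29}{56}$ ($t = \frac{\left(-58\right) \frac{1}{-56}}{2} = \frac{\left(-58\right) \left(- \frac{1}{56}\right)}{2} = \frac{1}{2} \cdot \frac{29}{28} = \frac{29}{56} \approx 0.51786$)
$Q = 34$ ($Q = 33 + 1 = 34$)
$O{\left(Q,t \right)} \left(6 \cdot 3 + I\right) = 6 \cdot 34 \left(6 \cdot 3 + 2\right) = 204 \left(18 + 2\right) = 204 \cdot 20 = 4080$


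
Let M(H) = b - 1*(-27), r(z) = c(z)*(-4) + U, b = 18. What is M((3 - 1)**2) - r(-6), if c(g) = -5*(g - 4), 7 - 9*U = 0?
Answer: 2198/9 ≈ 244.22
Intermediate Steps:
U = 7/9 (U = 7/9 - 1/9*0 = 7/9 + 0 = 7/9 ≈ 0.77778)
c(g) = 20 - 5*g (c(g) = -5*(-4 + g) = 20 - 5*g)
r(z) = -713/9 + 20*z (r(z) = (20 - 5*z)*(-4) + 7/9 = (-80 + 20*z) + 7/9 = -713/9 + 20*z)
M(H) = 45 (M(H) = 18 - 1*(-27) = 18 + 27 = 45)
M((3 - 1)**2) - r(-6) = 45 - (-713/9 + 20*(-6)) = 45 - (-713/9 - 120) = 45 - 1*(-1793/9) = 45 + 1793/9 = 2198/9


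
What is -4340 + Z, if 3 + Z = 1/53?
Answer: -230178/53 ≈ -4343.0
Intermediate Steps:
Z = -158/53 (Z = -3 + 1/53 = -158/53 ≈ -2.9811)
-4340 + Z = -4340 - 158/53 = -230178/53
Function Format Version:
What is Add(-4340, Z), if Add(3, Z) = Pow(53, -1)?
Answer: Rational(-230178, 53) ≈ -4343.0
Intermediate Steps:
Z = Rational(-158, 53) (Z = Add(-3, Pow(53, -1)) = Add(-3, Rational(1, 53)) = Rational(-158, 53) ≈ -2.9811)
Add(-4340, Z) = Add(-4340, Rational(-158, 53)) = Rational(-230178, 53)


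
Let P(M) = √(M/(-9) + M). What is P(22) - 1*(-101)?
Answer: 101 + 4*√11/3 ≈ 105.42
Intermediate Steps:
P(M) = 2*√2*√M/3 (P(M) = √(M*(-⅑) + M) = √(-M/9 + M) = √(8*M/9) = 2*√2*√M/3)
P(22) - 1*(-101) = 2*√2*√22/3 - 1*(-101) = 4*√11/3 + 101 = 101 + 4*√11/3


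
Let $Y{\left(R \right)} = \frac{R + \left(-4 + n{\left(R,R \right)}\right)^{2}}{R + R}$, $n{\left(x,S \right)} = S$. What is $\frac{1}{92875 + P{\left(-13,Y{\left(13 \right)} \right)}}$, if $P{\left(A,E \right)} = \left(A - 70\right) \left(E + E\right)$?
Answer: $\frac{13}{1199573} \approx 1.0837 \cdot 10^{-5}$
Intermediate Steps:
$Y{\left(R \right)} = \frac{R + \left(-4 + R\right)^{2}}{2 R}$ ($Y{\left(R \right)} = \frac{R + \left(-4 + R\right)^{2}}{R + R} = \frac{R + \left(-4 + R\right)^{2}}{2 R}$)
$P{\left(A,E \right)} = 2 E \left(-70 + A\right)$ ($P{\left(A,E \right)} = \left(-70 + A\right) 2 E = 2 E \left(-70 + A\right)$)
$\frac{1}{92875 + P{\left(-13,Y{\left(13 \right)} \right)}} = \frac{1}{92875 + 2 \frac{13 + \left(-4 + 13\right)^{2}}{2 \cdot 13} \left(-70 - 13\right)} = \frac{1}{92875 + 2 \cdot \frac{1}{2} \cdot \frac{1}{13} \left(13 + 9^{2}\right) \left(-83\right)} = \frac{1}{92875 + 2 \cdot \frac{1}{2} \cdot \frac{1}{13} \left(13 + 81\right) \left(-83\right)} = \frac{1}{92875 + 2 \cdot \frac{1}{2} \cdot \frac{1}{13} \cdot 94 \left(-83\right)} = \frac{1}{92875 + 2 \cdot \frac{47}{13} \left(-83\right)} = \frac{1}{92875 - \frac{7802}{13}} = \frac{1}{\frac{1199573}{13}} = \frac{13}{1199573}$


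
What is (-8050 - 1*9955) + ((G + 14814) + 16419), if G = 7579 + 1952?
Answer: 22759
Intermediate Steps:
G = 9531
(-8050 - 1*9955) + ((G + 14814) + 16419) = (-8050 - 1*9955) + ((9531 + 14814) + 16419) = (-8050 - 9955) + (24345 + 16419) = -18005 + 40764 = 22759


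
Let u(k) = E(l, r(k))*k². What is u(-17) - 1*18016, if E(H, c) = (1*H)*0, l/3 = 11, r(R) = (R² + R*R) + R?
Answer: -18016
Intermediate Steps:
r(R) = R + 2*R² (r(R) = (R² + R²) + R = 2*R² + R = R + 2*R²)
l = 33 (l = 3*11 = 33)
E(H, c) = 0 (E(H, c) = H*0 = 0)
u(k) = 0 (u(k) = 0*k² = 0)
u(-17) - 1*18016 = 0 - 1*18016 = 0 - 18016 = -18016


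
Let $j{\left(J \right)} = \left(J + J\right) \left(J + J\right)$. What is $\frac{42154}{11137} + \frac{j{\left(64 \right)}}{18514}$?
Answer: $\frac{68779126}{14727887} \approx 4.67$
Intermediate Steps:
$j{\left(J \right)} = 4 J^{2}$ ($j{\left(J \right)} = 2 J 2 J = 4 J^{2}$)
$\frac{42154}{11137} + \frac{j{\left(64 \right)}}{18514} = \frac{42154}{11137} + \frac{4 \cdot 64^{2}}{18514} = 42154 \cdot \frac{1}{11137} + 4 \cdot 4096 \cdot \frac{1}{18514} = \frac{6022}{1591} + 16384 \cdot \frac{1}{18514} = \frac{6022}{1591} + \frac{8192}{9257} = \frac{68779126}{14727887}$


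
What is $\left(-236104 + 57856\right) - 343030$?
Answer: $-521278$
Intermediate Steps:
$\left(-236104 + 57856\right) - 343030 = -178248 - 343030 = -521278$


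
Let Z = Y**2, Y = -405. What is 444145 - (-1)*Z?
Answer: 608170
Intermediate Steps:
Z = 164025 (Z = (-405)**2 = 164025)
444145 - (-1)*Z = 444145 - (-1)*164025 = 444145 - 1*(-164025) = 444145 + 164025 = 608170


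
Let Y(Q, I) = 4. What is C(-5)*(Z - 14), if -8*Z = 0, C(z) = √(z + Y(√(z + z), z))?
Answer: -14*I ≈ -14.0*I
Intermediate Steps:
C(z) = √(4 + z) (C(z) = √(z + 4) = √(4 + z))
Z = 0 (Z = -⅛*0 = 0)
C(-5)*(Z - 14) = √(4 - 5)*(0 - 14) = √(-1)*(-14) = I*(-14) = -14*I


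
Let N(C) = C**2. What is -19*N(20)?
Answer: -7600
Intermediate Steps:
-19*N(20) = -19*20**2 = -19*400 = -7600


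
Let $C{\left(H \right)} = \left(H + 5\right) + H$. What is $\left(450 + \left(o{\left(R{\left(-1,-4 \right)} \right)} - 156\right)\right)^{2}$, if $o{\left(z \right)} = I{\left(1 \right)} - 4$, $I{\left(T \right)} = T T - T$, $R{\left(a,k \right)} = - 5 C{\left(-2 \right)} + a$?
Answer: $84100$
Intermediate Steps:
$C{\left(H \right)} = 5 + 2 H$ ($C{\left(H \right)} = \left(5 + H\right) + H = 5 + 2 H$)
$R{\left(a,k \right)} = -5 + a$ ($R{\left(a,k \right)} = - 5 \left(5 + 2 \left(-2\right)\right) + a = - 5 \left(5 - 4\right) + a = \left(-5\right) 1 + a = -5 + a$)
$I{\left(T \right)} = T^{2} - T$
$o{\left(z \right)} = -4$ ($o{\left(z \right)} = 1 \left(-1 + 1\right) - 4 = 1 \cdot 0 - 4 = 0 - 4 = -4$)
$\left(450 + \left(o{\left(R{\left(-1,-4 \right)} \right)} - 156\right)\right)^{2} = \left(450 - 160\right)^{2} = 290^{2} = 84100$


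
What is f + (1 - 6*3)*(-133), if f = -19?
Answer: 2242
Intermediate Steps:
f + (1 - 6*3)*(-133) = -19 + (1 - 6*3)*(-133) = -19 + (1 - 18)*(-133) = -19 - 17*(-133) = -19 + 2261 = 2242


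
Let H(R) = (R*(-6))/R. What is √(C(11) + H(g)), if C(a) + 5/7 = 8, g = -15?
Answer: 3*√7/7 ≈ 1.1339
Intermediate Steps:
H(R) = -6 (H(R) = (-6*R)/R = -6)
C(a) = 51/7 (C(a) = -5/7 + 8 = 51/7)
√(C(11) + H(g)) = √(51/7 - 6) = √(9/7) = 3*√7/7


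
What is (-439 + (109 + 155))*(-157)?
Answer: 27475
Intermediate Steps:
(-439 + (109 + 155))*(-157) = (-439 + 264)*(-157) = -175*(-157) = 27475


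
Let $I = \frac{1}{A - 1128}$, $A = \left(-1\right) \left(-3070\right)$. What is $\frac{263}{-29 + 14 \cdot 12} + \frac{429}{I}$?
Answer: $\frac{115803665}{139} \approx 8.3312 \cdot 10^{5}$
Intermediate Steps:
$A = 3070$
$I = \frac{1}{1942}$ ($I = \frac{1}{3070 - 1128} = \frac{1}{1942} \approx 0.00051493$)
$\frac{263}{-29 + 14 \cdot 12} + \frac{429}{I} = \frac{263}{-29 + 14 \cdot 12} + 429 \frac{1}{\frac{1}{1942}} = \frac{263}{-29 + 168} + 429 \cdot 1942 = \frac{263}{139} + 833118 = \frac{115803665}{139}$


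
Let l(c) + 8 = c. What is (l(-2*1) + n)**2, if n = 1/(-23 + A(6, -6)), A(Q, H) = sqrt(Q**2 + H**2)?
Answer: 21095721/208849 + 55116*sqrt(2)/208849 ≈ 101.38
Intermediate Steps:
l(c) = -8 + c
A(Q, H) = sqrt(H**2 + Q**2)
n = 1/(-23 + 6*sqrt(2)) (n = 1/(-23 + sqrt((-6)**2 + 6**2)) = 1/(-23 + sqrt(36 + 36)) = 1/(-23 + sqrt(72)) = 1/(-23 + 6*sqrt(2)) ≈ -0.068896)
(l(-2*1) + n)**2 = ((-8 - 2*1) + (-23/457 - 6*sqrt(2)/457))**2 = ((-8 - 2) + (-23/457 - 6*sqrt(2)/457))**2 = (-10 + (-23/457 - 6*sqrt(2)/457))**2 = (-4593/457 - 6*sqrt(2)/457)**2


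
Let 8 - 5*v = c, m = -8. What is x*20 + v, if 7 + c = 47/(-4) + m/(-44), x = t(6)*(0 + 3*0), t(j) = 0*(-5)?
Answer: 1169/220 ≈ 5.3136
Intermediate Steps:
t(j) = 0
x = 0 (x = 0*(0 + 3*0) = 0*(0 + 0) = 0*0 = 0)
c = -817/44 (c = -7 + (47/(-4) - 8/(-44)) = -7 + (47*(-¼) - 8*(-1/44)) = -7 + (-47/4 + 2/11) = -7 - 509/44 = -817/44 ≈ -18.568)
v = 1169/220 (v = 8/5 - ⅕*(-817/44) = 8/5 + 817/220 = 1169/220 ≈ 5.3136)
x*20 + v = 0*20 + 1169/220 = 0 + 1169/220 = 1169/220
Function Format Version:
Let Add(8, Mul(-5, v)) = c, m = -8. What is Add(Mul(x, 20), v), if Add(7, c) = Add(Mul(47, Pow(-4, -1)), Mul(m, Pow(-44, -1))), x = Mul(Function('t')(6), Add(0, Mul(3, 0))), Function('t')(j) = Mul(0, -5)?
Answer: Rational(1169, 220) ≈ 5.3136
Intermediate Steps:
Function('t')(j) = 0
x = 0 (x = Mul(0, Add(0, Mul(3, 0))) = Mul(0, Add(0, 0)) = Mul(0, 0) = 0)
c = Rational(-817, 44) (c = Add(-7, Add(Mul(47, Pow(-4, -1)), Mul(-8, Pow(-44, -1)))) = Add(-7, Add(Mul(47, Rational(-1, 4)), Mul(-8, Rational(-1, 44)))) = Add(-7, Add(Rational(-47, 4), Rational(2, 11))) = Add(-7, Rational(-509, 44)) = Rational(-817, 44) ≈ -18.568)
v = Rational(1169, 220) (v = Add(Rational(8, 5), Mul(Rational(-1, 5), Rational(-817, 44))) = Add(Rational(8, 5), Rational(817, 220)) = Rational(1169, 220) ≈ 5.3136)
Add(Mul(x, 20), v) = Add(Mul(0, 20), Rational(1169, 220)) = Add(0, Rational(1169, 220)) = Rational(1169, 220)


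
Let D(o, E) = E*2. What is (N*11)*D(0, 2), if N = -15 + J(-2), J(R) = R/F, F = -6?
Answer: -1936/3 ≈ -645.33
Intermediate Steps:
J(R) = -R/6 (J(R) = R/(-6) = R*(-1/6) = -R/6)
D(o, E) = 2*E
N = -44/3 (N = -15 - 1/6*(-2) = -15 + 1/3 = -44/3 ≈ -14.667)
(N*11)*D(0, 2) = (-44/3*11)*(2*2) = -484/3*4 = -1936/3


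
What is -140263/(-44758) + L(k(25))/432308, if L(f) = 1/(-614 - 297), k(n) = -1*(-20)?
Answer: 1200872614041/383199108124 ≈ 3.1338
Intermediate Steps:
k(n) = 20
L(f) = -1/911 (L(f) = 1/(-911) = -1/911)
-140263/(-44758) + L(k(25))/432308 = -140263/(-44758) - 1/911/432308 = -140263*(-1/44758) - 1/911*1/432308 = 140263/44758 - 1/393832588 = 1200872614041/383199108124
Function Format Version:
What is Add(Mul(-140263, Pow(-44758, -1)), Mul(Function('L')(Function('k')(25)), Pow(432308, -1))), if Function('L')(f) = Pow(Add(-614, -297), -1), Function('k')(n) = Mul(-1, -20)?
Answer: Rational(1200872614041, 383199108124) ≈ 3.1338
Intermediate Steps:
Function('k')(n) = 20
Function('L')(f) = Rational(-1, 911) (Function('L')(f) = Pow(-911, -1) = Rational(-1, 911))
Add(Mul(-140263, Pow(-44758, -1)), Mul(Function('L')(Function('k')(25)), Pow(432308, -1))) = Add(Mul(-140263, Pow(-44758, -1)), Mul(Rational(-1, 911), Pow(432308, -1))) = Add(Mul(-140263, Rational(-1, 44758)), Mul(Rational(-1, 911), Rational(1, 432308))) = Add(Rational(140263, 44758), Rational(-1, 393832588)) = Rational(1200872614041, 383199108124)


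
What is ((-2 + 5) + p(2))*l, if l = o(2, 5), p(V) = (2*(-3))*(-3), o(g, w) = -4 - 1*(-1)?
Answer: -63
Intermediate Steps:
o(g, w) = -3 (o(g, w) = -4 + 1 = -3)
p(V) = 18 (p(V) = -6*(-3) = 18)
l = -3
((-2 + 5) + p(2))*l = ((-2 + 5) + 18)*(-3) = (3 + 18)*(-3) = 21*(-3) = -63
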